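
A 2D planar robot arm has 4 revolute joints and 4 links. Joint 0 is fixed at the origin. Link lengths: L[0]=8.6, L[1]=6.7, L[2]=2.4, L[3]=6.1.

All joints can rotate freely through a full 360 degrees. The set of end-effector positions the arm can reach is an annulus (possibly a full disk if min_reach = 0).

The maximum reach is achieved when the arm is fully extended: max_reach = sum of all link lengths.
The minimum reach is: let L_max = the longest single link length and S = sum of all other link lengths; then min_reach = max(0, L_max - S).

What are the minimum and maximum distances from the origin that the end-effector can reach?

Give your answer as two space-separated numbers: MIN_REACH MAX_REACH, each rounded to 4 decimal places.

Link lengths: [8.6, 6.7, 2.4, 6.1]
max_reach = 8.6 + 6.7 + 2.4 + 6.1 = 23.8
L_max = max([8.6, 6.7, 2.4, 6.1]) = 8.6
S (sum of others) = 23.8 - 8.6 = 15.2
min_reach = max(0, 8.6 - 15.2) = max(0, -6.6) = 0

Answer: 0.0000 23.8000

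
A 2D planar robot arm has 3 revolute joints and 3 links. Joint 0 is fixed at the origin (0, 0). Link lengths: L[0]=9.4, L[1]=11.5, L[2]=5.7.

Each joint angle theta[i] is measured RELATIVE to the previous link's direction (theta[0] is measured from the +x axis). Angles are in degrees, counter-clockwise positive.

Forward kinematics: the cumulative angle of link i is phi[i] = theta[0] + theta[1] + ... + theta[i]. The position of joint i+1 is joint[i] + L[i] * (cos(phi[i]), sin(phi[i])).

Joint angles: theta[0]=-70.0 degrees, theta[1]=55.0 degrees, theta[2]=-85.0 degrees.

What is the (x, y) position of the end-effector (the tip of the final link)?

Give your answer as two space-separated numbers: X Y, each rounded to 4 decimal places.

Answer: 13.3333 -17.4229

Derivation:
joint[0] = (0.0000, 0.0000)  (base)
link 0: phi[0] = -70 = -70 deg
  cos(-70 deg) = 0.3420, sin(-70 deg) = -0.9397
  joint[1] = (0.0000, 0.0000) + 9.4 * (0.3420, -0.9397) = (0.0000 + 3.2150, 0.0000 + -8.8331) = (3.2150, -8.8331)
link 1: phi[1] = -70 + 55 = -15 deg
  cos(-15 deg) = 0.9659, sin(-15 deg) = -0.2588
  joint[2] = (3.2150, -8.8331) + 11.5 * (0.9659, -0.2588) = (3.2150 + 11.1081, -8.8331 + -2.9764) = (14.3231, -11.8095)
link 2: phi[2] = -70 + 55 + -85 = -100 deg
  cos(-100 deg) = -0.1736, sin(-100 deg) = -0.9848
  joint[3] = (14.3231, -11.8095) + 5.7 * (-0.1736, -0.9848) = (14.3231 + -0.9898, -11.8095 + -5.6134) = (13.3333, -17.4229)
End effector: (13.3333, -17.4229)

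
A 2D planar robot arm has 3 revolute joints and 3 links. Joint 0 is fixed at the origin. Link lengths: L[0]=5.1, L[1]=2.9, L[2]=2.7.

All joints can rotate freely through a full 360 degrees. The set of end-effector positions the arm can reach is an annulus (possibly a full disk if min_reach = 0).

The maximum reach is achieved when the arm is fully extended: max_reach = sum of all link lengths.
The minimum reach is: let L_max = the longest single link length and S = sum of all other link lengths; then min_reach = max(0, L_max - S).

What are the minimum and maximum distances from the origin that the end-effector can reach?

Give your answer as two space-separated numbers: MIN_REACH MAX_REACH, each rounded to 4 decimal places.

Link lengths: [5.1, 2.9, 2.7]
max_reach = 5.1 + 2.9 + 2.7 = 10.7
L_max = max([5.1, 2.9, 2.7]) = 5.1
S (sum of others) = 10.7 - 5.1 = 5.6
min_reach = max(0, 5.1 - 5.6) = max(0, -0.5) = 0

Answer: 0.0000 10.7000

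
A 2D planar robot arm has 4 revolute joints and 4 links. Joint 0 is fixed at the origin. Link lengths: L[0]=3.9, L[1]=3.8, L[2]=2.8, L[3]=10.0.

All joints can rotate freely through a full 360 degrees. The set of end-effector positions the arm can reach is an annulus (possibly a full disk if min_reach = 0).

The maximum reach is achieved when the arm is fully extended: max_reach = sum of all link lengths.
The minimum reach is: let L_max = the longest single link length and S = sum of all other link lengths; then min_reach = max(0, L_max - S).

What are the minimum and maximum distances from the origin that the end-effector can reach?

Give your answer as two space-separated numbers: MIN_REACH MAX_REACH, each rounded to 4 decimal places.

Link lengths: [3.9, 3.8, 2.8, 10.0]
max_reach = 3.9 + 3.8 + 2.8 + 10 = 20.5
L_max = max([3.9, 3.8, 2.8, 10.0]) = 10
S (sum of others) = 20.5 - 10 = 10.5
min_reach = max(0, 10 - 10.5) = max(0, -0.5) = 0

Answer: 0.0000 20.5000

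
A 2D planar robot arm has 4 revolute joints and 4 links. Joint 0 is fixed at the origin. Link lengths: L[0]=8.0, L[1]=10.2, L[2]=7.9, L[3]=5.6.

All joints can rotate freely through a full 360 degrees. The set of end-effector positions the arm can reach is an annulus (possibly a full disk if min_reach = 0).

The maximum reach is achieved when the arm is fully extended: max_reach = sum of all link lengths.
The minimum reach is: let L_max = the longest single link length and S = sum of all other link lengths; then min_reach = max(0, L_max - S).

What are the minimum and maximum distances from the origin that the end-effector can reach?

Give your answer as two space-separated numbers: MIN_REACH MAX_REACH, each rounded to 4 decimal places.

Answer: 0.0000 31.7000

Derivation:
Link lengths: [8.0, 10.2, 7.9, 5.6]
max_reach = 8 + 10.2 + 7.9 + 5.6 = 31.7
L_max = max([8.0, 10.2, 7.9, 5.6]) = 10.2
S (sum of others) = 31.7 - 10.2 = 21.5
min_reach = max(0, 10.2 - 21.5) = max(0, -11.3) = 0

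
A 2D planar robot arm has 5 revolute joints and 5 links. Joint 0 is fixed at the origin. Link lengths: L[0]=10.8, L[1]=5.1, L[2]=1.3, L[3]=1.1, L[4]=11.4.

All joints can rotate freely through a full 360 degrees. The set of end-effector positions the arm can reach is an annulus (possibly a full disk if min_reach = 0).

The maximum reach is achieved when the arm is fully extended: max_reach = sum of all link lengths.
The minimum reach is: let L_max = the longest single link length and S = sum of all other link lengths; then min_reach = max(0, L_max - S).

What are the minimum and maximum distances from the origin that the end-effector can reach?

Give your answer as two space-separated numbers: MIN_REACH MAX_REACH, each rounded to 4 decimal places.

Answer: 0.0000 29.7000

Derivation:
Link lengths: [10.8, 5.1, 1.3, 1.1, 11.4]
max_reach = 10.8 + 5.1 + 1.3 + 1.1 + 11.4 = 29.7
L_max = max([10.8, 5.1, 1.3, 1.1, 11.4]) = 11.4
S (sum of others) = 29.7 - 11.4 = 18.3
min_reach = max(0, 11.4 - 18.3) = max(0, -6.9) = 0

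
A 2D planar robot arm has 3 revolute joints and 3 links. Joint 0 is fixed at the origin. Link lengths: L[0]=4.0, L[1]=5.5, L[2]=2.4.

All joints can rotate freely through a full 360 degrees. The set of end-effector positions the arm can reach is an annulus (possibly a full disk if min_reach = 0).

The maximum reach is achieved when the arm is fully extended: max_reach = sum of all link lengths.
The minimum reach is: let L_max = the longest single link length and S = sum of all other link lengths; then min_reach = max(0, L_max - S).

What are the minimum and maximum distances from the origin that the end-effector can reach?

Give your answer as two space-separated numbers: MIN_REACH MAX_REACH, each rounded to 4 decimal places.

Answer: 0.0000 11.9000

Derivation:
Link lengths: [4.0, 5.5, 2.4]
max_reach = 4 + 5.5 + 2.4 = 11.9
L_max = max([4.0, 5.5, 2.4]) = 5.5
S (sum of others) = 11.9 - 5.5 = 6.4
min_reach = max(0, 5.5 - 6.4) = max(0, -0.9) = 0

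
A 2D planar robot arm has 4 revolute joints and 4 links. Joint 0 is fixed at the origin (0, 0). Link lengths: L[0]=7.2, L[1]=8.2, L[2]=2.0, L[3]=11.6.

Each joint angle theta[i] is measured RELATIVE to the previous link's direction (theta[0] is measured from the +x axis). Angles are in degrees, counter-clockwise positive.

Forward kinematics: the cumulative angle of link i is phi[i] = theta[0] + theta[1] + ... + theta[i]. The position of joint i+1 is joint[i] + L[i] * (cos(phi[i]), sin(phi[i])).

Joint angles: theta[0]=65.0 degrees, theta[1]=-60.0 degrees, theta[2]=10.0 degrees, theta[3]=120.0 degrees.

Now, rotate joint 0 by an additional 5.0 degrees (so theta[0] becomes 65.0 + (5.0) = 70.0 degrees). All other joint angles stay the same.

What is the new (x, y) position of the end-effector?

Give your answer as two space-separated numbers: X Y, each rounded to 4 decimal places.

joint[0] = (0.0000, 0.0000)  (base)
link 0: phi[0] = 70 = 70 deg
  cos(70 deg) = 0.3420, sin(70 deg) = 0.9397
  joint[1] = (0.0000, 0.0000) + 7.2 * (0.3420, 0.9397) = (0.0000 + 2.4625, 0.0000 + 6.7658) = (2.4625, 6.7658)
link 1: phi[1] = 70 + -60 = 10 deg
  cos(10 deg) = 0.9848, sin(10 deg) = 0.1736
  joint[2] = (2.4625, 6.7658) + 8.2 * (0.9848, 0.1736) = (2.4625 + 8.0754, 6.7658 + 1.4239) = (10.5380, 8.1897)
link 2: phi[2] = 70 + -60 + 10 = 20 deg
  cos(20 deg) = 0.9397, sin(20 deg) = 0.3420
  joint[3] = (10.5380, 8.1897) + 2 * (0.9397, 0.3420) = (10.5380 + 1.8794, 8.1897 + 0.6840) = (12.4174, 8.8737)
link 3: phi[3] = 70 + -60 + 10 + 120 = 140 deg
  cos(140 deg) = -0.7660, sin(140 deg) = 0.6428
  joint[4] = (12.4174, 8.8737) + 11.6 * (-0.7660, 0.6428) = (12.4174 + -8.8861, 8.8737 + 7.4563) = (3.5312, 16.3301)
End effector: (3.5312, 16.3301)

Answer: 3.5312 16.3301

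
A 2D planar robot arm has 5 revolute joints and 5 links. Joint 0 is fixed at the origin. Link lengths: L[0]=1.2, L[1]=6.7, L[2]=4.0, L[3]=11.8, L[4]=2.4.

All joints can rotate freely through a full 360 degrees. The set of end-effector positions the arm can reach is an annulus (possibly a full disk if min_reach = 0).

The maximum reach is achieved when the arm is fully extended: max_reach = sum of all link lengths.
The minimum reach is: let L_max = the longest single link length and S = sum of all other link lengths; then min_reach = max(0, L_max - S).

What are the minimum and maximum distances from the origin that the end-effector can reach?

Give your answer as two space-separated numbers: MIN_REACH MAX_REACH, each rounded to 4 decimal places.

Answer: 0.0000 26.1000

Derivation:
Link lengths: [1.2, 6.7, 4.0, 11.8, 2.4]
max_reach = 1.2 + 6.7 + 4 + 11.8 + 2.4 = 26.1
L_max = max([1.2, 6.7, 4.0, 11.8, 2.4]) = 11.8
S (sum of others) = 26.1 - 11.8 = 14.3
min_reach = max(0, 11.8 - 14.3) = max(0, -2.5) = 0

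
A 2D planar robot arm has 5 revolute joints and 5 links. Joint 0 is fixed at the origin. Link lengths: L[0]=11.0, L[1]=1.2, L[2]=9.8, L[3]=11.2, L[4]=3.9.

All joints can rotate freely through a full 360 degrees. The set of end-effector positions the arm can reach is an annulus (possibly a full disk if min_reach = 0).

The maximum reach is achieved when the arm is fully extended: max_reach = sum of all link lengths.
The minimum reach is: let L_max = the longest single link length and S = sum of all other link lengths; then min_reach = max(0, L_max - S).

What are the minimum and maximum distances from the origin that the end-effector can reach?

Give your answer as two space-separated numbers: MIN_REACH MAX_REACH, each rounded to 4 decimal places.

Answer: 0.0000 37.1000

Derivation:
Link lengths: [11.0, 1.2, 9.8, 11.2, 3.9]
max_reach = 11 + 1.2 + 9.8 + 11.2 + 3.9 = 37.1
L_max = max([11.0, 1.2, 9.8, 11.2, 3.9]) = 11.2
S (sum of others) = 37.1 - 11.2 = 25.9
min_reach = max(0, 11.2 - 25.9) = max(0, -14.7) = 0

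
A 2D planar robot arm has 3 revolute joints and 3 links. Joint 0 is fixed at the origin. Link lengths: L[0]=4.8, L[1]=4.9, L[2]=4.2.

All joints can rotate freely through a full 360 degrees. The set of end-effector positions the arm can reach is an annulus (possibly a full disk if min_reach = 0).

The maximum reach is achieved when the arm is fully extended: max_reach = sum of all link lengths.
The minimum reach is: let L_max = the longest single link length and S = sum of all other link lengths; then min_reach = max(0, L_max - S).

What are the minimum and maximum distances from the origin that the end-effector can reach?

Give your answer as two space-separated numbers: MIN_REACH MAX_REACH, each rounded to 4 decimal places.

Link lengths: [4.8, 4.9, 4.2]
max_reach = 4.8 + 4.9 + 4.2 = 13.9
L_max = max([4.8, 4.9, 4.2]) = 4.9
S (sum of others) = 13.9 - 4.9 = 9
min_reach = max(0, 4.9 - 9) = max(0, -4.1) = 0

Answer: 0.0000 13.9000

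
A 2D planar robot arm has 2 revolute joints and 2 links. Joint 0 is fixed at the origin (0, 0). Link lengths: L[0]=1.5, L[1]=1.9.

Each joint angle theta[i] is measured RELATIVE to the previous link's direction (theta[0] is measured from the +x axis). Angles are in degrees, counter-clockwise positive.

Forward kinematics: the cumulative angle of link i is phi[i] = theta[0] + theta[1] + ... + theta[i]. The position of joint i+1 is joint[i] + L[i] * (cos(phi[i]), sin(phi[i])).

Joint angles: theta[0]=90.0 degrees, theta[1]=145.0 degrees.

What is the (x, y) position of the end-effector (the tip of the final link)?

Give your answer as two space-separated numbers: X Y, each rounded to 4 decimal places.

joint[0] = (0.0000, 0.0000)  (base)
link 0: phi[0] = 90 = 90 deg
  cos(90 deg) = 0.0000, sin(90 deg) = 1.0000
  joint[1] = (0.0000, 0.0000) + 1.5 * (0.0000, 1.0000) = (0.0000 + 0.0000, 0.0000 + 1.5000) = (0.0000, 1.5000)
link 1: phi[1] = 90 + 145 = 235 deg
  cos(235 deg) = -0.5736, sin(235 deg) = -0.8192
  joint[2] = (0.0000, 1.5000) + 1.9 * (-0.5736, -0.8192) = (0.0000 + -1.0898, 1.5000 + -1.5564) = (-1.0898, -0.0564)
End effector: (-1.0898, -0.0564)

Answer: -1.0898 -0.0564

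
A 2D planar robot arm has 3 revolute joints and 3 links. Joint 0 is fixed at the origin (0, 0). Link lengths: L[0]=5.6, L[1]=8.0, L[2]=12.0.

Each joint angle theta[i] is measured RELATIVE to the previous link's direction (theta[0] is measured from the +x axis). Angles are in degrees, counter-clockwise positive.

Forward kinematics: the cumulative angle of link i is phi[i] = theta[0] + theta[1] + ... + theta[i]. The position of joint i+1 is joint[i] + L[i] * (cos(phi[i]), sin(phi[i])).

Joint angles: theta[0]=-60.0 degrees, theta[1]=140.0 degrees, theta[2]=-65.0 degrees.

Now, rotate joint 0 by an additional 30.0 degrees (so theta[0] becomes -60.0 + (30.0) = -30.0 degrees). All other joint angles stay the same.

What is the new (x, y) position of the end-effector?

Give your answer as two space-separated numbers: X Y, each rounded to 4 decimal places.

Answer: 10.5989 13.2028

Derivation:
joint[0] = (0.0000, 0.0000)  (base)
link 0: phi[0] = -30 = -30 deg
  cos(-30 deg) = 0.8660, sin(-30 deg) = -0.5000
  joint[1] = (0.0000, 0.0000) + 5.6 * (0.8660, -0.5000) = (0.0000 + 4.8497, 0.0000 + -2.8000) = (4.8497, -2.8000)
link 1: phi[1] = -30 + 140 = 110 deg
  cos(110 deg) = -0.3420, sin(110 deg) = 0.9397
  joint[2] = (4.8497, -2.8000) + 8 * (-0.3420, 0.9397) = (4.8497 + -2.7362, -2.8000 + 7.5175) = (2.1136, 4.7175)
link 2: phi[2] = -30 + 140 + -65 = 45 deg
  cos(45 deg) = 0.7071, sin(45 deg) = 0.7071
  joint[3] = (2.1136, 4.7175) + 12 * (0.7071, 0.7071) = (2.1136 + 8.4853, 4.7175 + 8.4853) = (10.5989, 13.2028)
End effector: (10.5989, 13.2028)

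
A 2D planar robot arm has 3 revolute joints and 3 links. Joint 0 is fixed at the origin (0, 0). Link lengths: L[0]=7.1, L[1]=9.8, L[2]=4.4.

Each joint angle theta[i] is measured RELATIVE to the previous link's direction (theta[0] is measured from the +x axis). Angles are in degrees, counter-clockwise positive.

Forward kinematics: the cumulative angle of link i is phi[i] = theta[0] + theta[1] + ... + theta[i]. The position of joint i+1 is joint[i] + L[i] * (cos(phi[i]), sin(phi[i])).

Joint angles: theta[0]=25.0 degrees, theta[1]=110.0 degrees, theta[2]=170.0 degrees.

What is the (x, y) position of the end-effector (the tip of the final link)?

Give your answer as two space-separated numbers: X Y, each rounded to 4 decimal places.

joint[0] = (0.0000, 0.0000)  (base)
link 0: phi[0] = 25 = 25 deg
  cos(25 deg) = 0.9063, sin(25 deg) = 0.4226
  joint[1] = (0.0000, 0.0000) + 7.1 * (0.9063, 0.4226) = (0.0000 + 6.4348, 0.0000 + 3.0006) = (6.4348, 3.0006)
link 1: phi[1] = 25 + 110 = 135 deg
  cos(135 deg) = -0.7071, sin(135 deg) = 0.7071
  joint[2] = (6.4348, 3.0006) + 9.8 * (-0.7071, 0.7071) = (6.4348 + -6.9296, 3.0006 + 6.9296) = (-0.4949, 9.9302)
link 2: phi[2] = 25 + 110 + 170 = 305 deg
  cos(305 deg) = 0.5736, sin(305 deg) = -0.8192
  joint[3] = (-0.4949, 9.9302) + 4.4 * (0.5736, -0.8192) = (-0.4949 + 2.5237, 9.9302 + -3.6043) = (2.0289, 6.3260)
End effector: (2.0289, 6.3260)

Answer: 2.0289 6.3260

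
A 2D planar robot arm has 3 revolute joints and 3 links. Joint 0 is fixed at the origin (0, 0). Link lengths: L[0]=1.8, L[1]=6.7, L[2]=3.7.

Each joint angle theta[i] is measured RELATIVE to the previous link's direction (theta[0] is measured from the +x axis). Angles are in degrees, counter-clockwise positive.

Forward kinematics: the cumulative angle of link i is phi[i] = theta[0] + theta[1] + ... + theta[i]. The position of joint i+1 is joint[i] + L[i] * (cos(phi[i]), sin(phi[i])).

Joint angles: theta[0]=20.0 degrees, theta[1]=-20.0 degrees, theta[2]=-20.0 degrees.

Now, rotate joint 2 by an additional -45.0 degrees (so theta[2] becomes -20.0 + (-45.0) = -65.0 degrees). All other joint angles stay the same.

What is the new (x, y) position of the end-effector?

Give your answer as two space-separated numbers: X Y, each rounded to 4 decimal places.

Answer: 9.9551 -2.7377

Derivation:
joint[0] = (0.0000, 0.0000)  (base)
link 0: phi[0] = 20 = 20 deg
  cos(20 deg) = 0.9397, sin(20 deg) = 0.3420
  joint[1] = (0.0000, 0.0000) + 1.8 * (0.9397, 0.3420) = (0.0000 + 1.6914, 0.0000 + 0.6156) = (1.6914, 0.6156)
link 1: phi[1] = 20 + -20 = 0 deg
  cos(0 deg) = 1.0000, sin(0 deg) = 0.0000
  joint[2] = (1.6914, 0.6156) + 6.7 * (1.0000, 0.0000) = (1.6914 + 6.7000, 0.6156 + 0.0000) = (8.3914, 0.6156)
link 2: phi[2] = 20 + -20 + -65 = -65 deg
  cos(-65 deg) = 0.4226, sin(-65 deg) = -0.9063
  joint[3] = (8.3914, 0.6156) + 3.7 * (0.4226, -0.9063) = (8.3914 + 1.5637, 0.6156 + -3.3533) = (9.9551, -2.7377)
End effector: (9.9551, -2.7377)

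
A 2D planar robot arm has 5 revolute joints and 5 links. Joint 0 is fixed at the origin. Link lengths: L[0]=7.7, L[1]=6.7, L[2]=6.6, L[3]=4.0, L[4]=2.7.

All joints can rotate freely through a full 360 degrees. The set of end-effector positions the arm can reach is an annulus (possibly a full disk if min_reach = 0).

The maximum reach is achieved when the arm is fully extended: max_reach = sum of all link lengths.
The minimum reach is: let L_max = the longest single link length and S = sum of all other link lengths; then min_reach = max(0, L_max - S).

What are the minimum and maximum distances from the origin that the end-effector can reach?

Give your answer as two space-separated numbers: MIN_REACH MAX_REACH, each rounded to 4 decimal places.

Answer: 0.0000 27.7000

Derivation:
Link lengths: [7.7, 6.7, 6.6, 4.0, 2.7]
max_reach = 7.7 + 6.7 + 6.6 + 4 + 2.7 = 27.7
L_max = max([7.7, 6.7, 6.6, 4.0, 2.7]) = 7.7
S (sum of others) = 27.7 - 7.7 = 20
min_reach = max(0, 7.7 - 20) = max(0, -12.3) = 0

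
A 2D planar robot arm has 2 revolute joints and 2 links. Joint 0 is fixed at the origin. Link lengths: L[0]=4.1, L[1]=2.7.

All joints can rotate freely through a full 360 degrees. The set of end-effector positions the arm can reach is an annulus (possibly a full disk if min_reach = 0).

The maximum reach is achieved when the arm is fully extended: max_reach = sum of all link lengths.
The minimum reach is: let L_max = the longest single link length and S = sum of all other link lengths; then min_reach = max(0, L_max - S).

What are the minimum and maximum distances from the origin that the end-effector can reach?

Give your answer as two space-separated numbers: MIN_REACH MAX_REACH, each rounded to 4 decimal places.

Answer: 1.4000 6.8000

Derivation:
Link lengths: [4.1, 2.7]
max_reach = 4.1 + 2.7 = 6.8
L_max = max([4.1, 2.7]) = 4.1
S (sum of others) = 6.8 - 4.1 = 2.7
min_reach = max(0, 4.1 - 2.7) = max(0, 1.4) = 1.4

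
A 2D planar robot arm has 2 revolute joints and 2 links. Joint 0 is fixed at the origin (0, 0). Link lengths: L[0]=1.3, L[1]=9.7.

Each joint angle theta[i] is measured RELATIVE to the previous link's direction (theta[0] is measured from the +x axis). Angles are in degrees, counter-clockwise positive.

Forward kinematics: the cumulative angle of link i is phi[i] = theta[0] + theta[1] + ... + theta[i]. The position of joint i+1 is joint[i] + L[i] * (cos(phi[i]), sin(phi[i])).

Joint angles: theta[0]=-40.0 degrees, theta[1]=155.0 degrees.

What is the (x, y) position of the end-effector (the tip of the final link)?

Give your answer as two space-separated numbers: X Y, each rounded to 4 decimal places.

Answer: -3.1035 7.9556

Derivation:
joint[0] = (0.0000, 0.0000)  (base)
link 0: phi[0] = -40 = -40 deg
  cos(-40 deg) = 0.7660, sin(-40 deg) = -0.6428
  joint[1] = (0.0000, 0.0000) + 1.3 * (0.7660, -0.6428) = (0.0000 + 0.9959, 0.0000 + -0.8356) = (0.9959, -0.8356)
link 1: phi[1] = -40 + 155 = 115 deg
  cos(115 deg) = -0.4226, sin(115 deg) = 0.9063
  joint[2] = (0.9959, -0.8356) + 9.7 * (-0.4226, 0.9063) = (0.9959 + -4.0994, -0.8356 + 8.7912) = (-3.1035, 7.9556)
End effector: (-3.1035, 7.9556)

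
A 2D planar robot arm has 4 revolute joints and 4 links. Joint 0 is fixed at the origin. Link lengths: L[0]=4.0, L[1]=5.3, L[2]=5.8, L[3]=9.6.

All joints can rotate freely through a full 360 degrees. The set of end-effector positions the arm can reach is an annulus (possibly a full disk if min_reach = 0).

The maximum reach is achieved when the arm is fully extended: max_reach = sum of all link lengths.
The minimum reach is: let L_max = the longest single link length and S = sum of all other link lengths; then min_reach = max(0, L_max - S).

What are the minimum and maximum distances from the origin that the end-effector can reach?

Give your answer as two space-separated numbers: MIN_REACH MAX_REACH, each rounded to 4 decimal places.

Answer: 0.0000 24.7000

Derivation:
Link lengths: [4.0, 5.3, 5.8, 9.6]
max_reach = 4 + 5.3 + 5.8 + 9.6 = 24.7
L_max = max([4.0, 5.3, 5.8, 9.6]) = 9.6
S (sum of others) = 24.7 - 9.6 = 15.1
min_reach = max(0, 9.6 - 15.1) = max(0, -5.5) = 0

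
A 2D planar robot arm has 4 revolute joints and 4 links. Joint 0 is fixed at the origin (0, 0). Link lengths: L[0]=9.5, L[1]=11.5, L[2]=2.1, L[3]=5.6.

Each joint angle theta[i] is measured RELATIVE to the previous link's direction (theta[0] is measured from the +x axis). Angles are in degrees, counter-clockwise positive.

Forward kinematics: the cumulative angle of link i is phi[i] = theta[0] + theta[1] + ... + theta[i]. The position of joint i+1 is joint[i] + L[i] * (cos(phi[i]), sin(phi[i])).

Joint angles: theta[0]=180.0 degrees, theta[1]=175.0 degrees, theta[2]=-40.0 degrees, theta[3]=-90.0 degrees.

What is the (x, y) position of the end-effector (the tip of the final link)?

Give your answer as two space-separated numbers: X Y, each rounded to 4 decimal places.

Answer: -0.5186 -6.4470

Derivation:
joint[0] = (0.0000, 0.0000)  (base)
link 0: phi[0] = 180 = 180 deg
  cos(180 deg) = -1.0000, sin(180 deg) = 0.0000
  joint[1] = (0.0000, 0.0000) + 9.5 * (-1.0000, 0.0000) = (0.0000 + -9.5000, 0.0000 + 0.0000) = (-9.5000, 0.0000)
link 1: phi[1] = 180 + 175 = 355 deg
  cos(355 deg) = 0.9962, sin(355 deg) = -0.0872
  joint[2] = (-9.5000, 0.0000) + 11.5 * (0.9962, -0.0872) = (-9.5000 + 11.4562, 0.0000 + -1.0023) = (1.9562, -1.0023)
link 2: phi[2] = 180 + 175 + -40 = 315 deg
  cos(315 deg) = 0.7071, sin(315 deg) = -0.7071
  joint[3] = (1.9562, -1.0023) + 2.1 * (0.7071, -0.7071) = (1.9562 + 1.4849, -1.0023 + -1.4849) = (3.4412, -2.4872)
link 3: phi[3] = 180 + 175 + -40 + -90 = 225 deg
  cos(225 deg) = -0.7071, sin(225 deg) = -0.7071
  joint[4] = (3.4412, -2.4872) + 5.6 * (-0.7071, -0.7071) = (3.4412 + -3.9598, -2.4872 + -3.9598) = (-0.5186, -6.4470)
End effector: (-0.5186, -6.4470)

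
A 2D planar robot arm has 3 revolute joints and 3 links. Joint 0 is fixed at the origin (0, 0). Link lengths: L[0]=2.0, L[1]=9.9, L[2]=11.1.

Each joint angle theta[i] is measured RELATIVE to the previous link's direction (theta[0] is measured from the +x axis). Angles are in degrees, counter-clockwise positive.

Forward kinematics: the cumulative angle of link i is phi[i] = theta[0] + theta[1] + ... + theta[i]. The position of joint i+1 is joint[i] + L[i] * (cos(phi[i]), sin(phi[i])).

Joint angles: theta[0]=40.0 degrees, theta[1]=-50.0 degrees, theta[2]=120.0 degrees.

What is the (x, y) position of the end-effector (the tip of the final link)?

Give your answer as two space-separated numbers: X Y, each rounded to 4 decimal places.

Answer: 7.4853 9.9970

Derivation:
joint[0] = (0.0000, 0.0000)  (base)
link 0: phi[0] = 40 = 40 deg
  cos(40 deg) = 0.7660, sin(40 deg) = 0.6428
  joint[1] = (0.0000, 0.0000) + 2 * (0.7660, 0.6428) = (0.0000 + 1.5321, 0.0000 + 1.2856) = (1.5321, 1.2856)
link 1: phi[1] = 40 + -50 = -10 deg
  cos(-10 deg) = 0.9848, sin(-10 deg) = -0.1736
  joint[2] = (1.5321, 1.2856) + 9.9 * (0.9848, -0.1736) = (1.5321 + 9.7496, 1.2856 + -1.7191) = (11.2817, -0.4335)
link 2: phi[2] = 40 + -50 + 120 = 110 deg
  cos(110 deg) = -0.3420, sin(110 deg) = 0.9397
  joint[3] = (11.2817, -0.4335) + 11.1 * (-0.3420, 0.9397) = (11.2817 + -3.7964, -0.4335 + 10.4306) = (7.4853, 9.9970)
End effector: (7.4853, 9.9970)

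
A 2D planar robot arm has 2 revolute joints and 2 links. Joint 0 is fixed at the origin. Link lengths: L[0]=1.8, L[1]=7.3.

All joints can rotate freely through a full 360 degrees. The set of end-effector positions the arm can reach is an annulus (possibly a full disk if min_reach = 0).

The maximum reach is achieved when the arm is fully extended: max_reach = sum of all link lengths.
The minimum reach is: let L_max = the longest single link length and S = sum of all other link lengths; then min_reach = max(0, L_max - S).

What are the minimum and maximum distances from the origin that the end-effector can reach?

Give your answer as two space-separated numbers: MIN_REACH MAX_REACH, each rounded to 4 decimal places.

Link lengths: [1.8, 7.3]
max_reach = 1.8 + 7.3 = 9.1
L_max = max([1.8, 7.3]) = 7.3
S (sum of others) = 9.1 - 7.3 = 1.8
min_reach = max(0, 7.3 - 1.8) = max(0, 5.5) = 5.5

Answer: 5.5000 9.1000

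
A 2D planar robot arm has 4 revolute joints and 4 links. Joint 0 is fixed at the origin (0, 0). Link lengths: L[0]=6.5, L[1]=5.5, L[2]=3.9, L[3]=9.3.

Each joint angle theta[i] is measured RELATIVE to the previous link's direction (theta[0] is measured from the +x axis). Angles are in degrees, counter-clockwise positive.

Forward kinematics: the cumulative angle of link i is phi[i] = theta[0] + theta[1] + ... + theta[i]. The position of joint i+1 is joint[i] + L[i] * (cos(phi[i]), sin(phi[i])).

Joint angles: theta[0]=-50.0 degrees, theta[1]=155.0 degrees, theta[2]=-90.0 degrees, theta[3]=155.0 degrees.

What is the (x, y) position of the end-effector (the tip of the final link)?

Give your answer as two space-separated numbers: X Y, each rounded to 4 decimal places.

Answer: -2.6370 2.9576

Derivation:
joint[0] = (0.0000, 0.0000)  (base)
link 0: phi[0] = -50 = -50 deg
  cos(-50 deg) = 0.6428, sin(-50 deg) = -0.7660
  joint[1] = (0.0000, 0.0000) + 6.5 * (0.6428, -0.7660) = (0.0000 + 4.1781, 0.0000 + -4.9793) = (4.1781, -4.9793)
link 1: phi[1] = -50 + 155 = 105 deg
  cos(105 deg) = -0.2588, sin(105 deg) = 0.9659
  joint[2] = (4.1781, -4.9793) + 5.5 * (-0.2588, 0.9659) = (4.1781 + -1.4235, -4.9793 + 5.3126) = (2.7546, 0.3333)
link 2: phi[2] = -50 + 155 + -90 = 15 deg
  cos(15 deg) = 0.9659, sin(15 deg) = 0.2588
  joint[3] = (2.7546, 0.3333) + 3.9 * (0.9659, 0.2588) = (2.7546 + 3.7671, 0.3333 + 1.0094) = (6.5217, 1.3427)
link 3: phi[3] = -50 + 155 + -90 + 155 = 170 deg
  cos(170 deg) = -0.9848, sin(170 deg) = 0.1736
  joint[4] = (6.5217, 1.3427) + 9.3 * (-0.9848, 0.1736) = (6.5217 + -9.1587, 1.3427 + 1.6149) = (-2.6370, 2.9576)
End effector: (-2.6370, 2.9576)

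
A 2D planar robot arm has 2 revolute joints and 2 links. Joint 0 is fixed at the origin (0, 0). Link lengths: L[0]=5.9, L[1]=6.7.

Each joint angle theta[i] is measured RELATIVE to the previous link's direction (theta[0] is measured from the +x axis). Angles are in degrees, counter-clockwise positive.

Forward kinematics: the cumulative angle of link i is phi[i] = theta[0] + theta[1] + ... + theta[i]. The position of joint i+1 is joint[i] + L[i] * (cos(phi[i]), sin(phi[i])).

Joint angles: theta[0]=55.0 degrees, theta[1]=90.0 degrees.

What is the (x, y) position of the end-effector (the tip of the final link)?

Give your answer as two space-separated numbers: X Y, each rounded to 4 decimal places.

Answer: -2.1042 8.6760

Derivation:
joint[0] = (0.0000, 0.0000)  (base)
link 0: phi[0] = 55 = 55 deg
  cos(55 deg) = 0.5736, sin(55 deg) = 0.8192
  joint[1] = (0.0000, 0.0000) + 5.9 * (0.5736, 0.8192) = (0.0000 + 3.3841, 0.0000 + 4.8330) = (3.3841, 4.8330)
link 1: phi[1] = 55 + 90 = 145 deg
  cos(145 deg) = -0.8192, sin(145 deg) = 0.5736
  joint[2] = (3.3841, 4.8330) + 6.7 * (-0.8192, 0.5736) = (3.3841 + -5.4883, 4.8330 + 3.8430) = (-2.1042, 8.6760)
End effector: (-2.1042, 8.6760)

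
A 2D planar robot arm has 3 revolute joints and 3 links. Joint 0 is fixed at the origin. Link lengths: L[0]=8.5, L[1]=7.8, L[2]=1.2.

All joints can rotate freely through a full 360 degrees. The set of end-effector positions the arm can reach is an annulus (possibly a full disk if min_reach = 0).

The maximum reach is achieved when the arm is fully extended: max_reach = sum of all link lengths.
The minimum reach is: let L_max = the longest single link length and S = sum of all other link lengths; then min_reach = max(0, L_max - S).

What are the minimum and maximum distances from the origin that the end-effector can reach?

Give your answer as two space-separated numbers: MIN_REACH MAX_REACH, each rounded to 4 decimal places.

Link lengths: [8.5, 7.8, 1.2]
max_reach = 8.5 + 7.8 + 1.2 = 17.5
L_max = max([8.5, 7.8, 1.2]) = 8.5
S (sum of others) = 17.5 - 8.5 = 9
min_reach = max(0, 8.5 - 9) = max(0, -0.5) = 0

Answer: 0.0000 17.5000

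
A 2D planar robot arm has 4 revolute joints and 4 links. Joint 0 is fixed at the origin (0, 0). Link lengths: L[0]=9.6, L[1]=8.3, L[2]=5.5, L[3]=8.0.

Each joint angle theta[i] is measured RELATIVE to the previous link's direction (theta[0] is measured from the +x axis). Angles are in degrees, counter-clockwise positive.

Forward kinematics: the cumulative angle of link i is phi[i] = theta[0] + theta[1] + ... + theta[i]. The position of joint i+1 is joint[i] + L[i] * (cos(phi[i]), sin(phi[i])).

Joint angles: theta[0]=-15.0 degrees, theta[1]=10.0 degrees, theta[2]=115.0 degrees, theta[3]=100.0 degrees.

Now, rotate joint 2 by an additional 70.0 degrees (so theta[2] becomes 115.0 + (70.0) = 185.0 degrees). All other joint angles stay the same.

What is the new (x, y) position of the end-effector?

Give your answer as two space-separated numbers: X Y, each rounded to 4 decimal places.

joint[0] = (0.0000, 0.0000)  (base)
link 0: phi[0] = -15 = -15 deg
  cos(-15 deg) = 0.9659, sin(-15 deg) = -0.2588
  joint[1] = (0.0000, 0.0000) + 9.6 * (0.9659, -0.2588) = (0.0000 + 9.2729, 0.0000 + -2.4847) = (9.2729, -2.4847)
link 1: phi[1] = -15 + 10 = -5 deg
  cos(-5 deg) = 0.9962, sin(-5 deg) = -0.0872
  joint[2] = (9.2729, -2.4847) + 8.3 * (0.9962, -0.0872) = (9.2729 + 8.2684, -2.4847 + -0.7234) = (17.5413, -3.2081)
link 2: phi[2] = -15 + 10 + 185 = 180 deg
  cos(180 deg) = -1.0000, sin(180 deg) = 0.0000
  joint[3] = (17.5413, -3.2081) + 5.5 * (-1.0000, 0.0000) = (17.5413 + -5.5000, -3.2081 + 0.0000) = (12.0413, -3.2081)
link 3: phi[3] = -15 + 10 + 185 + 100 = 280 deg
  cos(280 deg) = 0.1736, sin(280 deg) = -0.9848
  joint[4] = (12.0413, -3.2081) + 8 * (0.1736, -0.9848) = (12.0413 + 1.3892, -3.2081 + -7.8785) = (13.4305, -11.0865)
End effector: (13.4305, -11.0865)

Answer: 13.4305 -11.0865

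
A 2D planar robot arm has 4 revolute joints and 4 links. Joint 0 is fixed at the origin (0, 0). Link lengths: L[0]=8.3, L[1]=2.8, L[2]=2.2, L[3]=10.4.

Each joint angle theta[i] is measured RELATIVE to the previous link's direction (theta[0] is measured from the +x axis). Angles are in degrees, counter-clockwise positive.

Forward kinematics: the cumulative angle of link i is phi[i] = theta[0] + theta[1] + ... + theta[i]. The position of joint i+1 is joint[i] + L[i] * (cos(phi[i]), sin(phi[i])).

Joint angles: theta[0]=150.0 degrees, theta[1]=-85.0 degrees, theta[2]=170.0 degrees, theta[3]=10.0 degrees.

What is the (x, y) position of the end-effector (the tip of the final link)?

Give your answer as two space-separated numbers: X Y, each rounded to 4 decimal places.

Answer: -11.6618 -4.5401

Derivation:
joint[0] = (0.0000, 0.0000)  (base)
link 0: phi[0] = 150 = 150 deg
  cos(150 deg) = -0.8660, sin(150 deg) = 0.5000
  joint[1] = (0.0000, 0.0000) + 8.3 * (-0.8660, 0.5000) = (0.0000 + -7.1880, 0.0000 + 4.1500) = (-7.1880, 4.1500)
link 1: phi[1] = 150 + -85 = 65 deg
  cos(65 deg) = 0.4226, sin(65 deg) = 0.9063
  joint[2] = (-7.1880, 4.1500) + 2.8 * (0.4226, 0.9063) = (-7.1880 + 1.1833, 4.1500 + 2.5377) = (-6.0047, 6.6877)
link 2: phi[2] = 150 + -85 + 170 = 235 deg
  cos(235 deg) = -0.5736, sin(235 deg) = -0.8192
  joint[3] = (-6.0047, 6.6877) + 2.2 * (-0.5736, -0.8192) = (-6.0047 + -1.2619, 6.6877 + -1.8021) = (-7.2665, 4.8855)
link 3: phi[3] = 150 + -85 + 170 + 10 = 245 deg
  cos(245 deg) = -0.4226, sin(245 deg) = -0.9063
  joint[4] = (-7.2665, 4.8855) + 10.4 * (-0.4226, -0.9063) = (-7.2665 + -4.3952, 4.8855 + -9.4256) = (-11.6618, -4.5401)
End effector: (-11.6618, -4.5401)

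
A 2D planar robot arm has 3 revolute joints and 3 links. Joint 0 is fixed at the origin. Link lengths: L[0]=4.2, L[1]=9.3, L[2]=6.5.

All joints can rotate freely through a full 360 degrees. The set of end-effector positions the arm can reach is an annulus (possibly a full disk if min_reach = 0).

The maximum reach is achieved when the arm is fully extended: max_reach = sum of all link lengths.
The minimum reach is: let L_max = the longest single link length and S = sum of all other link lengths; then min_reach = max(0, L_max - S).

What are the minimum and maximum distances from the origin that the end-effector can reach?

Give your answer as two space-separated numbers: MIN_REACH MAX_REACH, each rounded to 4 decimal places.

Link lengths: [4.2, 9.3, 6.5]
max_reach = 4.2 + 9.3 + 6.5 = 20
L_max = max([4.2, 9.3, 6.5]) = 9.3
S (sum of others) = 20 - 9.3 = 10.7
min_reach = max(0, 9.3 - 10.7) = max(0, -1.4) = 0

Answer: 0.0000 20.0000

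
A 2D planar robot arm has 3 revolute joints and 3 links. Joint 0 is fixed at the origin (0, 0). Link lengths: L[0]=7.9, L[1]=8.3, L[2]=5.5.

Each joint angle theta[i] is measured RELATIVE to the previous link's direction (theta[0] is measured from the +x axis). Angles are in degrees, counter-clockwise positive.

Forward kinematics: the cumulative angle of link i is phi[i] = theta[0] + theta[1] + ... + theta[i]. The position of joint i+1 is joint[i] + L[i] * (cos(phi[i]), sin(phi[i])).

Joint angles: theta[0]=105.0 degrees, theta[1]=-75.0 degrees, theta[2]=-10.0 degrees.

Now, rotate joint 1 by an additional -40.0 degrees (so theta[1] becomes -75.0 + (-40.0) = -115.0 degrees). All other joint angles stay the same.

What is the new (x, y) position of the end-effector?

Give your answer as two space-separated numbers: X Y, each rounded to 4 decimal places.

Answer: 11.2975 4.3084

Derivation:
joint[0] = (0.0000, 0.0000)  (base)
link 0: phi[0] = 105 = 105 deg
  cos(105 deg) = -0.2588, sin(105 deg) = 0.9659
  joint[1] = (0.0000, 0.0000) + 7.9 * (-0.2588, 0.9659) = (0.0000 + -2.0447, 0.0000 + 7.6308) = (-2.0447, 7.6308)
link 1: phi[1] = 105 + -115 = -10 deg
  cos(-10 deg) = 0.9848, sin(-10 deg) = -0.1736
  joint[2] = (-2.0447, 7.6308) + 8.3 * (0.9848, -0.1736) = (-2.0447 + 8.1739, 7.6308 + -1.4413) = (6.1292, 6.1895)
link 2: phi[2] = 105 + -115 + -10 = -20 deg
  cos(-20 deg) = 0.9397, sin(-20 deg) = -0.3420
  joint[3] = (6.1292, 6.1895) + 5.5 * (0.9397, -0.3420) = (6.1292 + 5.1683, 6.1895 + -1.8811) = (11.2975, 4.3084)
End effector: (11.2975, 4.3084)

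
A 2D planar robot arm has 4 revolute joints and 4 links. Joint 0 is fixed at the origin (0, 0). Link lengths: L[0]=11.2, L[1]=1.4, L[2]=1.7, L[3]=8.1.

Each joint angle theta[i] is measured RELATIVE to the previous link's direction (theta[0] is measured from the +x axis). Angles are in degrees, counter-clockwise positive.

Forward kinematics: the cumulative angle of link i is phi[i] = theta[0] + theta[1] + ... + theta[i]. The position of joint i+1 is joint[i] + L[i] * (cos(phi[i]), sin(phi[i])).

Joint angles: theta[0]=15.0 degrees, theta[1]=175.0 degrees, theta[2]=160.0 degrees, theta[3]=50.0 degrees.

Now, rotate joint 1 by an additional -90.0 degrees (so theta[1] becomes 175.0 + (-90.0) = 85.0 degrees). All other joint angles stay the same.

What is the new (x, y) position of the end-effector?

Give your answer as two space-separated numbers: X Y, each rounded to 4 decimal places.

joint[0] = (0.0000, 0.0000)  (base)
link 0: phi[0] = 15 = 15 deg
  cos(15 deg) = 0.9659, sin(15 deg) = 0.2588
  joint[1] = (0.0000, 0.0000) + 11.2 * (0.9659, 0.2588) = (0.0000 + 10.8184, 0.0000 + 2.8988) = (10.8184, 2.8988)
link 1: phi[1] = 15 + 85 = 100 deg
  cos(100 deg) = -0.1736, sin(100 deg) = 0.9848
  joint[2] = (10.8184, 2.8988) + 1.4 * (-0.1736, 0.9848) = (10.8184 + -0.2431, 2.8988 + 1.3787) = (10.5753, 4.2775)
link 2: phi[2] = 15 + 85 + 160 = 260 deg
  cos(260 deg) = -0.1736, sin(260 deg) = -0.9848
  joint[3] = (10.5753, 4.2775) + 1.7 * (-0.1736, -0.9848) = (10.5753 + -0.2952, 4.2775 + -1.6742) = (10.2801, 2.6033)
link 3: phi[3] = 15 + 85 + 160 + 50 = 310 deg
  cos(310 deg) = 0.6428, sin(310 deg) = -0.7660
  joint[4] = (10.2801, 2.6033) + 8.1 * (0.6428, -0.7660) = (10.2801 + 5.2066, 2.6033 + -6.2050) = (15.4866, -3.6016)
End effector: (15.4866, -3.6016)

Answer: 15.4866 -3.6016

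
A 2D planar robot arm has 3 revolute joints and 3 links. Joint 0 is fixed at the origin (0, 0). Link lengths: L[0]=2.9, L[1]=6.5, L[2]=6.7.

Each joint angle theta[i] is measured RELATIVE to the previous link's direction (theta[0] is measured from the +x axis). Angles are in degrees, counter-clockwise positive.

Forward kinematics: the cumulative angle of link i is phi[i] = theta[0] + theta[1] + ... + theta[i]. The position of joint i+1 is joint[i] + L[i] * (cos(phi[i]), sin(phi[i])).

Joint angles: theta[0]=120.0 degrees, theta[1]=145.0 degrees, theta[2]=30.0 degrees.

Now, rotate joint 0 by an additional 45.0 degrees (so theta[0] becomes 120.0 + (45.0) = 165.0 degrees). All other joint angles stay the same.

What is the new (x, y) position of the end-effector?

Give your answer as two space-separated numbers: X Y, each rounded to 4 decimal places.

Answer: 7.6729 -6.5202

Derivation:
joint[0] = (0.0000, 0.0000)  (base)
link 0: phi[0] = 165 = 165 deg
  cos(165 deg) = -0.9659, sin(165 deg) = 0.2588
  joint[1] = (0.0000, 0.0000) + 2.9 * (-0.9659, 0.2588) = (0.0000 + -2.8012, 0.0000 + 0.7506) = (-2.8012, 0.7506)
link 1: phi[1] = 165 + 145 = 310 deg
  cos(310 deg) = 0.6428, sin(310 deg) = -0.7660
  joint[2] = (-2.8012, 0.7506) + 6.5 * (0.6428, -0.7660) = (-2.8012 + 4.1781, 0.7506 + -4.9793) = (1.3769, -4.2287)
link 2: phi[2] = 165 + 145 + 30 = 340 deg
  cos(340 deg) = 0.9397, sin(340 deg) = -0.3420
  joint[3] = (1.3769, -4.2287) + 6.7 * (0.9397, -0.3420) = (1.3769 + 6.2959, -4.2287 + -2.2915) = (7.6729, -6.5202)
End effector: (7.6729, -6.5202)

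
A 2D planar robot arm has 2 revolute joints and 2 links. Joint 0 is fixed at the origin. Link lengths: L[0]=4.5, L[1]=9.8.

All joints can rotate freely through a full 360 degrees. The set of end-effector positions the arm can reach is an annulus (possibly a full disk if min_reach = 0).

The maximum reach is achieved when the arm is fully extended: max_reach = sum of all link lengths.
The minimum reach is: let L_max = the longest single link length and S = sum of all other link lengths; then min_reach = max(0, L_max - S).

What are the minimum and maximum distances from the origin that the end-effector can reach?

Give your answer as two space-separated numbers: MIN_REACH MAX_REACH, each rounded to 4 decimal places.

Answer: 5.3000 14.3000

Derivation:
Link lengths: [4.5, 9.8]
max_reach = 4.5 + 9.8 = 14.3
L_max = max([4.5, 9.8]) = 9.8
S (sum of others) = 14.3 - 9.8 = 4.5
min_reach = max(0, 9.8 - 4.5) = max(0, 5.3) = 5.3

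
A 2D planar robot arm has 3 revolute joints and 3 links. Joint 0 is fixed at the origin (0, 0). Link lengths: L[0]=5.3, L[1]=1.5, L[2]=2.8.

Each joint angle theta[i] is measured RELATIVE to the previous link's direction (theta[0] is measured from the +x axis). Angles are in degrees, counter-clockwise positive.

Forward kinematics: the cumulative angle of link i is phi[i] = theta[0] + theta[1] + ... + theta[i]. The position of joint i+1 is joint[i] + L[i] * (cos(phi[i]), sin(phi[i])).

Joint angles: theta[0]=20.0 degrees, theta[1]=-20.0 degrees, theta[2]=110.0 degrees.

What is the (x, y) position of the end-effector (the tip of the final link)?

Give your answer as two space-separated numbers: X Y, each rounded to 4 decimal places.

Answer: 5.5227 4.4438

Derivation:
joint[0] = (0.0000, 0.0000)  (base)
link 0: phi[0] = 20 = 20 deg
  cos(20 deg) = 0.9397, sin(20 deg) = 0.3420
  joint[1] = (0.0000, 0.0000) + 5.3 * (0.9397, 0.3420) = (0.0000 + 4.9804, 0.0000 + 1.8127) = (4.9804, 1.8127)
link 1: phi[1] = 20 + -20 = 0 deg
  cos(0 deg) = 1.0000, sin(0 deg) = 0.0000
  joint[2] = (4.9804, 1.8127) + 1.5 * (1.0000, 0.0000) = (4.9804 + 1.5000, 1.8127 + 0.0000) = (6.4804, 1.8127)
link 2: phi[2] = 20 + -20 + 110 = 110 deg
  cos(110 deg) = -0.3420, sin(110 deg) = 0.9397
  joint[3] = (6.4804, 1.8127) + 2.8 * (-0.3420, 0.9397) = (6.4804 + -0.9577, 1.8127 + 2.6311) = (5.5227, 4.4438)
End effector: (5.5227, 4.4438)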